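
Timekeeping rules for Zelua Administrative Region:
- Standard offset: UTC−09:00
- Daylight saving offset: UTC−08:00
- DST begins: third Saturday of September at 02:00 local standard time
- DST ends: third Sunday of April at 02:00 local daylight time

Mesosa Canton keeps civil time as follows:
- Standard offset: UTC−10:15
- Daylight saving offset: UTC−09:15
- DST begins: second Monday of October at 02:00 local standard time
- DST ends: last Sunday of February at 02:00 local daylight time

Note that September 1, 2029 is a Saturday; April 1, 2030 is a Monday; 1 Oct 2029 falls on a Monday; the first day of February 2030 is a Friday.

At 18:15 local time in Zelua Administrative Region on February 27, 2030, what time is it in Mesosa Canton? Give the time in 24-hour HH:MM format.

16:00

1 September 2029 is a Saturday, so the first Saturday is September 1 and the third is September 15.
1 April 2030 is a Monday, so the first Sunday is April 7 and the third is April 21.
February 27, 2030 lies within the daylight-saving period (15 September 2029 – 21 April 2030), so Zelua Administrative Region is on daylight time, UTC−08:00.
18:15 Zelua Administrative Region + 8h = 02:15 UTC (rolling into the next day, 28 February 2030).
1 October 2029 is a Monday, so the first Monday is October 1 and the second is October 8.
1 February 2030 is a Friday, so Sundays fall on 3, 10, 17, 24; the last is February 24.
At the standard offset (UTC−10:15), 02:15 UTC − 10h15m = 16:00 Mesosa Canton standard time (rolling into the previous day, 27 February 2030).
The standard-time date in Mesosa Canton, February 27, 2030, does not fall between 8 October 2029 and 24 February 2030, so daylight saving is not in effect and Mesosa Canton is at UTC−10:15.
02:15 UTC − 10h15m = 16:00 Mesosa Canton (rolling into the previous day, 27 February 2030).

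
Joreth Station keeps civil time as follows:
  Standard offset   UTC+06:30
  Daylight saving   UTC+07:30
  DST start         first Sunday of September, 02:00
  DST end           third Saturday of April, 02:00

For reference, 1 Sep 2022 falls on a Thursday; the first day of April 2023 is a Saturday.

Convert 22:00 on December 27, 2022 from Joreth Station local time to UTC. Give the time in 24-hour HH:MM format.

1 September 2022 is a Thursday, so the first Sunday is September 4.
1 April 2023 is a Saturday, so the first Saturday is April 1 and the third is April 15.
December 27, 2022 lies within the daylight-saving period (4 September 2022 – 15 April 2023), so Joreth Station is on daylight time, UTC+07:30.
22:00 local − 7h30m = 14:30 UTC.

14:30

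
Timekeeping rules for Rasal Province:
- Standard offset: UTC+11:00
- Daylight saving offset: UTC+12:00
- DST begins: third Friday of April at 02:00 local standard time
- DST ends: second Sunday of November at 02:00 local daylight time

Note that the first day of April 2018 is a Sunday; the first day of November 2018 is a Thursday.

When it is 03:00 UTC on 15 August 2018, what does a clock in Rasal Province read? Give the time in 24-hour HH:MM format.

1 April 2018 is a Sunday, so the first Friday is April 6 and the third is April 20.
1 November 2018 is a Thursday, so the first Sunday is November 4 and the second is November 11.
At the standard offset (UTC+11:00), 03:00 UTC + 11h = 14:00 Rasal Province standard time.
The standard-time date in Rasal Province, 15 August 2018, falls between 20 April and 11 November, so daylight saving is in effect and Rasal Province is at UTC+12:00.
03:00 UTC + 12h = 15:00 local.

15:00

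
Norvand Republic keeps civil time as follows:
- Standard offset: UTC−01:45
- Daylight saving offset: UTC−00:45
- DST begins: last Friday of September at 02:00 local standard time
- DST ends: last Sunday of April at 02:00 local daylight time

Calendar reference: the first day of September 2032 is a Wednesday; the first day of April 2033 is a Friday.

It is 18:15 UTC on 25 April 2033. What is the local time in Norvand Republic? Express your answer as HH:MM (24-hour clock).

16:30

1 September 2032 is a Wednesday, so Fridays fall on 3, 10, 17, 24; the last is September 24.
1 April 2033 is a Friday, so Sundays fall on 3, 10, 17, 24; the last is April 24.
At the standard offset (UTC−01:45), 18:15 UTC − 1h45m = 16:30 Norvand Republic standard time.
The standard-time date in Norvand Republic, 25 April 2033, does not fall between 24 September 2032 and 24 April 2033, so daylight saving is not in effect and Norvand Republic is at UTC−01:45.
18:15 UTC − 1h45m = 16:30 local.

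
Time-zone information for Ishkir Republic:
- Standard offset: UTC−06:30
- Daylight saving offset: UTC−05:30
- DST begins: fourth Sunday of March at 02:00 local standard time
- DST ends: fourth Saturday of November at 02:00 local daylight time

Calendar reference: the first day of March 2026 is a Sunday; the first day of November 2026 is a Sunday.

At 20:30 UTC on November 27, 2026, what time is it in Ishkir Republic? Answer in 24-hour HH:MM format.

15:00

1 March 2026 is a Sunday, so the first Sunday is March 1 and the fourth is March 22.
1 November 2026 is a Sunday, so the first Saturday is November 7 and the fourth is November 28.
At the standard offset (UTC−06:30), 20:30 UTC − 6h30m = 14:00 Ishkir Republic standard time.
The standard-time date in Ishkir Republic, November 27, 2026, lies within the daylight-saving period (22 March – 28 November), so Ishkir Republic is on daylight time, UTC−05:30.
20:30 UTC − 5h30m = 15:00 local.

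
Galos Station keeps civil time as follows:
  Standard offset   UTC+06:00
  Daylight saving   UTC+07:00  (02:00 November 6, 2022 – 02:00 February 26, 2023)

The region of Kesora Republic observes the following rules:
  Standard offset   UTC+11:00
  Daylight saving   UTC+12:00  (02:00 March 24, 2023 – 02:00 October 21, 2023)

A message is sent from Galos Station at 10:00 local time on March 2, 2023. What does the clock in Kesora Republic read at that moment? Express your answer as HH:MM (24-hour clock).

Daylight saving runs 6 November 2022 – 26 February 2023; March 2, 2023 is outside that window, so Galos Station is on standard time at UTC+06:00.
10:00 Galos Station − 6h = 04:00 UTC.
At the standard offset (UTC+11:00), 04:00 UTC + 11h = 15:00 Kesora Republic standard time.
The standard-time date in Kesora Republic, March 2, 2023, does not fall between 24 March and 21 October, so daylight saving is not in effect and Kesora Republic is at UTC+11:00.
04:00 UTC + 11h = 15:00 Kesora Republic.

15:00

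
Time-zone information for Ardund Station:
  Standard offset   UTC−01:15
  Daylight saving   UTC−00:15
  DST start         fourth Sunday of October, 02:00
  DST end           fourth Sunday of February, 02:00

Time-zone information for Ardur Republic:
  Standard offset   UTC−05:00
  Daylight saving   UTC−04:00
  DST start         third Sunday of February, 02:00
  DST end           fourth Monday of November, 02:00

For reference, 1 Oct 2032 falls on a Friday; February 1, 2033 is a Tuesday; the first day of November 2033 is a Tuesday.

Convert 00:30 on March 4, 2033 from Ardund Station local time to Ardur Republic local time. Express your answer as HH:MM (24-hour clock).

21:45

1 October 2032 is a Friday, so the first Sunday is October 3 and the fourth is October 24.
1 February 2033 is a Tuesday, so the first Sunday is February 6 and the fourth is February 27.
Daylight saving runs 24 October 2032 – 27 February 2033; March 4, 2033 is outside that window, so Ardund Station is on standard time at UTC−01:15.
00:30 Ardund Station + 1h15m = 01:45 UTC.
1 February 2033 is a Tuesday, so the first Sunday is February 6 and the third is February 20.
1 November 2033 is a Tuesday, so the first Monday is November 7 and the fourth is November 28.
At the standard offset (UTC−05:00), 01:45 UTC − 5h = 20:45 Ardur Republic standard time (rolling into the previous day, 3 March 2033).
Daylight saving runs 20 February – 28 November; the standard-time date in Ardur Republic, March 3, 2033, is inside that window, so Ardur Republic is at UTC−04:00.
01:45 UTC − 4h = 21:45 Ardur Republic (rolling into the previous day, 3 March 2033).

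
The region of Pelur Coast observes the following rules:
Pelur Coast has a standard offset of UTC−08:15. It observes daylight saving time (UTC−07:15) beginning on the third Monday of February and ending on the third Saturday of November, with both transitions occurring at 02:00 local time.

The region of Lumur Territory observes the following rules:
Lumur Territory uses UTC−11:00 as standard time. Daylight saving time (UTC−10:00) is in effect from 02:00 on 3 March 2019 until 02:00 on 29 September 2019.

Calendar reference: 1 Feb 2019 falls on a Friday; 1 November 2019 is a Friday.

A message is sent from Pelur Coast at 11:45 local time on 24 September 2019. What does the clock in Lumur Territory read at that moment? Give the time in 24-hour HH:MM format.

1 February 2019 is a Friday, so the first Monday is February 4 and the third is February 18.
1 November 2019 is a Friday, so the first Saturday is November 2 and the third is November 16.
24 September 2019 falls between 18 February and 16 November, so daylight saving is in effect and Pelur Coast is at UTC−07:15.
11:45 Pelur Coast + 7h15m = 19:00 UTC.
At the standard offset (UTC−11:00), 19:00 UTC − 11h = 08:00 Lumur Territory standard time.
The standard-time date in Lumur Territory, 24 September 2019, falls between 3 March and 29 September, so daylight saving is in effect and Lumur Territory is at UTC−10:00.
19:00 UTC − 10h = 09:00 Lumur Territory.

09:00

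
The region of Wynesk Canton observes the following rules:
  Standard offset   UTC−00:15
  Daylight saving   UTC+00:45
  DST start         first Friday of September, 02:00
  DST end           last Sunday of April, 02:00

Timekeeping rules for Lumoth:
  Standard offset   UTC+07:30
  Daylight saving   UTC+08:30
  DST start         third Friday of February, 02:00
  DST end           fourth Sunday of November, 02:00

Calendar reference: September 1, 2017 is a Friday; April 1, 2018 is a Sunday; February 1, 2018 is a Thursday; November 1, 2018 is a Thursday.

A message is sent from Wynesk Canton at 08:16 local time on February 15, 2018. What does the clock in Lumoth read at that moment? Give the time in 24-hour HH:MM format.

15:01

1 September 2017 is a Friday, so the first Friday is September 1.
1 April 2018 is a Sunday, so Sundays fall on 1, 8, 15, 22, 29; the last is April 29.
Daylight saving runs 1 September 2017 – 29 April 2018; February 15, 2018 is inside that window, so Wynesk Canton is at UTC+00:45.
08:16 Wynesk Canton − 0h45m = 07:31 UTC.
1 February 2018 is a Thursday, so the first Friday is February 2 and the third is February 16.
1 November 2018 is a Thursday, so the first Sunday is November 4 and the fourth is November 25.
At the standard offset (UTC+07:30), 07:31 UTC + 7h30m = 15:01 Lumoth standard time.
The standard-time date in Lumoth, February 15, 2018, does not fall between 16 February and 25 November, so daylight saving is not in effect and Lumoth is at UTC+07:30.
07:31 UTC + 7h30m = 15:01 Lumoth.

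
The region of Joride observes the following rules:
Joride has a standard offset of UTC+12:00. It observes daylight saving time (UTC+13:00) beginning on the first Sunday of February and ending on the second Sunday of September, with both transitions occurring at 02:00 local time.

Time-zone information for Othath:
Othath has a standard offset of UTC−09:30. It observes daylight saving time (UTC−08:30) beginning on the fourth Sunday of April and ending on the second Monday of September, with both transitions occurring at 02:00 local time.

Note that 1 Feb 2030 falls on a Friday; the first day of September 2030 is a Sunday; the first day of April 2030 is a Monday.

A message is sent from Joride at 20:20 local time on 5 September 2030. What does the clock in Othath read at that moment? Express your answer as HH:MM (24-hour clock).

22:50

1 February 2030 is a Friday, so the first Sunday is February 3.
1 September 2030 is a Sunday, so the first Sunday is September 1 and the second is September 8.
5 September 2030 lies within the daylight-saving period (3 February – 8 September), so Joride is on daylight time, UTC+13:00.
20:20 Joride − 13h = 07:20 UTC.
1 April 2030 is a Monday, so the first Sunday is April 7 and the fourth is April 28.
1 September 2030 is a Sunday, so the first Monday is September 2 and the second is September 9.
At the standard offset (UTC−09:30), 07:20 UTC − 9h30m = 21:50 Othath standard time (rolling into the previous day, 4 September 2030).
The standard-time date in Othath, 4 September 2030, lies within the daylight-saving period (28 April – 9 September), so Othath is on daylight time, UTC−08:30.
07:20 UTC − 8h30m = 22:50 Othath (rolling into the previous day, 4 September 2030).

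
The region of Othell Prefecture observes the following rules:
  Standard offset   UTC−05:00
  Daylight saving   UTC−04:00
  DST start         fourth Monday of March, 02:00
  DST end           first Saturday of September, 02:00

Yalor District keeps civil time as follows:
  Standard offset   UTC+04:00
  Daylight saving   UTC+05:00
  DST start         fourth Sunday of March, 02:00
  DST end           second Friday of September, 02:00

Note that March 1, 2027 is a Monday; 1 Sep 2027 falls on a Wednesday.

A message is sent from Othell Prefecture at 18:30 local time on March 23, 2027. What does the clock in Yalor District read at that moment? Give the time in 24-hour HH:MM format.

1 March 2027 is a Monday, so the first Monday is March 1 and the fourth is March 22.
1 September 2027 is a Wednesday, so the first Saturday is September 4.
March 23, 2027 falls between 22 March and 4 September, so daylight saving is in effect and Othell Prefecture is at UTC−04:00.
18:30 Othell Prefecture + 4h = 22:30 UTC.
1 March 2027 is a Monday, so the first Sunday is March 7 and the fourth is March 28.
1 September 2027 is a Wednesday, so the first Friday is September 3 and the second is September 10.
At the standard offset (UTC+04:00), 22:30 UTC + 4h = 02:30 Yalor District standard time (rolling into the next day, 24 March 2027).
The standard-time date in Yalor District, March 24, 2027, does not fall between 28 March and 10 September, so daylight saving is not in effect and Yalor District is at UTC+04:00.
22:30 UTC + 4h = 02:30 Yalor District (rolling into the next day, 24 March 2027).

02:30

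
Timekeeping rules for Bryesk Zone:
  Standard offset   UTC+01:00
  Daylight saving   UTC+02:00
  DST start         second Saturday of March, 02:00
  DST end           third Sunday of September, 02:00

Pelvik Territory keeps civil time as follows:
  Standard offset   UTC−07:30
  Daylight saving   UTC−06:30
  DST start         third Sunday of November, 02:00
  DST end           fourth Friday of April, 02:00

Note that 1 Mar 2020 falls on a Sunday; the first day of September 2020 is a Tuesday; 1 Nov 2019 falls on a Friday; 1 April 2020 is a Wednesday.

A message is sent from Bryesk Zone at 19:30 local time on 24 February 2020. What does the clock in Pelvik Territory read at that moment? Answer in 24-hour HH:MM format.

12:00

1 March 2020 is a Sunday, so the first Saturday is March 7 and the second is March 14.
1 September 2020 is a Tuesday, so the first Sunday is September 6 and the third is September 20.
Daylight saving runs 14 March – 20 September; 24 February 2020 is outside that window, so Bryesk Zone is on standard time at UTC+01:00.
19:30 Bryesk Zone − 1h = 18:30 UTC.
1 November 2019 is a Friday, so the first Sunday is November 3 and the third is November 17.
1 April 2020 is a Wednesday, so the first Friday is April 3 and the fourth is April 24.
At the standard offset (UTC−07:30), 18:30 UTC − 7h30m = 11:00 Pelvik Territory standard time.
The standard-time date in Pelvik Territory, 24 February 2020, lies within the daylight-saving period (17 November 2019 – 24 April 2020), so Pelvik Territory is on daylight time, UTC−06:30.
18:30 UTC − 6h30m = 12:00 Pelvik Territory.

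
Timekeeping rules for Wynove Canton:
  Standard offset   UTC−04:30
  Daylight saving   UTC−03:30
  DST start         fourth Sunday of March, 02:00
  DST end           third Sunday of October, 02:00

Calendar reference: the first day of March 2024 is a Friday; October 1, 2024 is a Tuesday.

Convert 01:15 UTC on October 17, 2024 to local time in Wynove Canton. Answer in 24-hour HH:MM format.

1 March 2024 is a Friday, so the first Sunday is March 3 and the fourth is March 24.
1 October 2024 is a Tuesday, so the first Sunday is October 6 and the third is October 20.
At the standard offset (UTC−04:30), 01:15 UTC − 4h30m = 20:45 Wynove Canton standard time (rolling into the previous day, 16 October 2024).
The standard-time date in Wynove Canton, October 16, 2024, falls between 24 March and 20 October, so daylight saving is in effect and Wynove Canton is at UTC−03:30.
01:15 UTC − 3h30m = 21:45 local (rolling into the previous day, 16 October 2024).

21:45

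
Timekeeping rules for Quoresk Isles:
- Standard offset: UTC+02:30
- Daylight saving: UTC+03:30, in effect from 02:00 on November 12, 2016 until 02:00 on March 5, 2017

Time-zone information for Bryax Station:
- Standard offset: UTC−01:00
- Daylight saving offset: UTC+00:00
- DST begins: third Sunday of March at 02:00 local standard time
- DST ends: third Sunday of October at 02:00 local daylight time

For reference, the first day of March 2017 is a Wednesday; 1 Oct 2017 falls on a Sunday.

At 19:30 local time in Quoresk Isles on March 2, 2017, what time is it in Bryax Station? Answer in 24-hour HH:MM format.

March 2, 2017 falls between 12 November 2016 and 5 March 2017, so daylight saving is in effect and Quoresk Isles is at UTC+03:30.
19:30 Quoresk Isles − 3h30m = 16:00 UTC.
1 March 2017 is a Wednesday, so the first Sunday is March 5 and the third is March 19.
1 October 2017 is a Sunday, so the first Sunday is October 1 and the third is October 15.
At the standard offset (UTC−01:00), 16:00 UTC − 1h = 15:00 Bryax Station standard time.
The standard-time date in Bryax Station, March 2, 2017, is outside the daylight-saving period (19 March – 15 October), so Bryax Station is on standard time, UTC−01:00.
16:00 UTC − 1h = 15:00 Bryax Station.

15:00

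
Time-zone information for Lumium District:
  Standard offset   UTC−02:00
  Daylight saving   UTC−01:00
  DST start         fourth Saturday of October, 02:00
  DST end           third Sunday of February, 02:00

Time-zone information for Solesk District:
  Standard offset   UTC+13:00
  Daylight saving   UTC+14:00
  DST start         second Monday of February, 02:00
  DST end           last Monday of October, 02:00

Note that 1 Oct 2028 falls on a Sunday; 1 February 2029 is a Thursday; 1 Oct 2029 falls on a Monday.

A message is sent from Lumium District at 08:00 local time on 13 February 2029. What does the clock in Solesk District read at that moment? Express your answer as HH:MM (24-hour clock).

23:00

1 October 2028 is a Sunday, so the first Saturday is October 7 and the fourth is October 28.
1 February 2029 is a Thursday, so the first Sunday is February 4 and the third is February 18.
13 February 2029 falls between 28 October 2028 and 18 February 2029, so daylight saving is in effect and Lumium District is at UTC−01:00.
08:00 Lumium District + 1h = 09:00 UTC.
1 February 2029 is a Thursday, so the first Monday is February 5 and the second is February 12.
1 October 2029 is a Monday, so Mondays fall on 1, 8, 15, 22, 29; the last is October 29.
At the standard offset (UTC+13:00), 09:00 UTC + 13h = 22:00 Solesk District standard time.
The standard-time date in Solesk District, 13 February 2029, falls between 12 February and 29 October, so daylight saving is in effect and Solesk District is at UTC+14:00.
09:00 UTC + 14h = 23:00 Solesk District.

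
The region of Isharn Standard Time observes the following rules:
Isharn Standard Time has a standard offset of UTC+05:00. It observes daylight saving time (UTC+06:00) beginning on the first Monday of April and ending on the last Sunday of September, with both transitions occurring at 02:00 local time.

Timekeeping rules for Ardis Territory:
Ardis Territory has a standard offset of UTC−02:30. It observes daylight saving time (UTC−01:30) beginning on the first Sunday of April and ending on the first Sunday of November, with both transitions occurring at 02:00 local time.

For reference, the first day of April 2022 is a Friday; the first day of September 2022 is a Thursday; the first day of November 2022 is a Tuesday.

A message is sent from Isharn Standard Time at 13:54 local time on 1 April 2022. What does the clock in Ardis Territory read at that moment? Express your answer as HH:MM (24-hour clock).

06:24

1 April 2022 is a Friday, so the first Monday is April 4.
1 September 2022 is a Thursday, so Sundays fall on 4, 11, 18, 25; the last is September 25.
1 April 2022 is outside the daylight-saving period (4 April – 25 September), so Isharn Standard Time is on standard time, UTC+05:00.
13:54 Isharn Standard Time − 5h = 08:54 UTC.
1 April 2022 is a Friday, so the first Sunday is April 3.
1 November 2022 is a Tuesday, so the first Sunday is November 6.
At the standard offset (UTC−02:30), 08:54 UTC − 2h30m = 06:24 Ardis Territory standard time.
Daylight saving runs 3 April – 6 November; the standard-time date in Ardis Territory, 1 April 2022, is outside that window, so Ardis Territory is on standard time at UTC−02:30.
08:54 UTC − 2h30m = 06:24 Ardis Territory.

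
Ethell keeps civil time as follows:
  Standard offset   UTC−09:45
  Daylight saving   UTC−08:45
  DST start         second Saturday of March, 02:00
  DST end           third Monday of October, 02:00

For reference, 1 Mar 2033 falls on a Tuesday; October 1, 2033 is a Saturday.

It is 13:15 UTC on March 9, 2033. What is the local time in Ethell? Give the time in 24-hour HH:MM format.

03:30

1 March 2033 is a Tuesday, so the first Saturday is March 5 and the second is March 12.
1 October 2033 is a Saturday, so the first Monday is October 3 and the third is October 17.
At the standard offset (UTC−09:45), 13:15 UTC − 9h45m = 03:30 Ethell standard time.
The standard-time date in Ethell, March 9, 2033, does not fall between 12 March and 17 October, so daylight saving is not in effect and Ethell is at UTC−09:45.
13:15 UTC − 9h45m = 03:30 local.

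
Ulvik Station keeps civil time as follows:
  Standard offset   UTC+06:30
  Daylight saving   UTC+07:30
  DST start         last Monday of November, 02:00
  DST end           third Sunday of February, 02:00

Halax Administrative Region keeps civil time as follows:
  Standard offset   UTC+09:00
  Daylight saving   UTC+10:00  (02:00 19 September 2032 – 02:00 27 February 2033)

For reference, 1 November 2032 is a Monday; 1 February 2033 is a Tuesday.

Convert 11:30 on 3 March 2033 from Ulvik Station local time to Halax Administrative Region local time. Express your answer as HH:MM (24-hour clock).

14:00

1 November 2032 is a Monday, so Mondays fall on 1, 8, 15, 22, 29; the last is November 29.
1 February 2033 is a Tuesday, so the first Sunday is February 6 and the third is February 20.
Daylight saving runs 29 November 2032 – 20 February 2033; 3 March 2033 is outside that window, so Ulvik Station is on standard time at UTC+06:30.
11:30 Ulvik Station − 6h30m = 05:00 UTC.
At the standard offset (UTC+09:00), 05:00 UTC + 9h = 14:00 Halax Administrative Region standard time.
The standard-time date in Halax Administrative Region, 3 March 2033, is outside the daylight-saving period (19 September 2032 – 27 February 2033), so Halax Administrative Region is on standard time, UTC+09:00.
05:00 UTC + 9h = 14:00 Halax Administrative Region.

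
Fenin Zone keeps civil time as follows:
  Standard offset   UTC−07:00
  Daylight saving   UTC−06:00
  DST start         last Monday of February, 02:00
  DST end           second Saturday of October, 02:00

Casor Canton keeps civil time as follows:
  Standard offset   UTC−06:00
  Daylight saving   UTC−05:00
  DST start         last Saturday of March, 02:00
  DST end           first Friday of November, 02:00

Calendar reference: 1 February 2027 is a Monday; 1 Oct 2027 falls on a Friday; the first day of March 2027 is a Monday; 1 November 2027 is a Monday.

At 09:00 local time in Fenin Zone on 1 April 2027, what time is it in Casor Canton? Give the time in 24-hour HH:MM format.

10:00

1 February 2027 is a Monday, so Mondays fall on 1, 8, 15, 22; the last is February 22.
1 October 2027 is a Friday, so the first Saturday is October 2 and the second is October 9.
1 April 2027 lies within the daylight-saving period (22 February – 9 October), so Fenin Zone is on daylight time, UTC−06:00.
09:00 Fenin Zone + 6h = 15:00 UTC.
1 March 2027 is a Monday, so Saturdays fall on 6, 13, 20, 27; the last is March 27.
1 November 2027 is a Monday, so the first Friday is November 5.
At the standard offset (UTC−06:00), 15:00 UTC − 6h = 09:00 Casor Canton standard time.
The standard-time date in Casor Canton, 1 April 2027, falls between 27 March and 5 November, so daylight saving is in effect and Casor Canton is at UTC−05:00.
15:00 UTC − 5h = 10:00 Casor Canton.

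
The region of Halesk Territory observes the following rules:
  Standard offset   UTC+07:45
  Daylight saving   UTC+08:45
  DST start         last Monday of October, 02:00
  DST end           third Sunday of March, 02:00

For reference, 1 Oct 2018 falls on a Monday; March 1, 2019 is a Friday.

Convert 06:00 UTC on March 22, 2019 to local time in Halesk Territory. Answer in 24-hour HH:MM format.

13:45

1 October 2018 is a Monday, so Mondays fall on 1, 8, 15, 22, 29; the last is October 29.
1 March 2019 is a Friday, so the first Sunday is March 3 and the third is March 17.
At the standard offset (UTC+07:45), 06:00 UTC + 7h45m = 13:45 Halesk Territory standard time.
The standard-time date in Halesk Territory, March 22, 2019, is outside the daylight-saving period (29 October 2018 – 17 March 2019), so Halesk Territory is on standard time, UTC+07:45.
06:00 UTC + 7h45m = 13:45 local.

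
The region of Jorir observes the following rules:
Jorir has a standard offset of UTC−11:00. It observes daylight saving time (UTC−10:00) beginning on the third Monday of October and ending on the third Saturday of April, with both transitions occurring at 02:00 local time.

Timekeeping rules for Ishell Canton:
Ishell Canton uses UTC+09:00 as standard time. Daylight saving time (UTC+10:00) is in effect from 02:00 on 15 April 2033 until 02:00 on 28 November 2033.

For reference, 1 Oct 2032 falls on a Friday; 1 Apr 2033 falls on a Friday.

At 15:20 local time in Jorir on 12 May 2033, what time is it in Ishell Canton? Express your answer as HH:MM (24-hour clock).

12:20

1 October 2032 is a Friday, so the first Monday is October 4 and the third is October 18.
1 April 2033 is a Friday, so the first Saturday is April 2 and the third is April 16.
12 May 2033 does not fall between 18 October 2032 and 16 April 2033, so daylight saving is not in effect and Jorir is at UTC−11:00.
15:20 Jorir + 11h = 02:20 UTC (rolling into the next day, 13 May 2033).
At the standard offset (UTC+09:00), 02:20 UTC + 9h = 11:20 Ishell Canton standard time.
Daylight saving runs 15 April – 28 November; the standard-time date in Ishell Canton, 13 May 2033, is inside that window, so Ishell Canton is at UTC+10:00.
02:20 UTC + 10h = 12:20 Ishell Canton.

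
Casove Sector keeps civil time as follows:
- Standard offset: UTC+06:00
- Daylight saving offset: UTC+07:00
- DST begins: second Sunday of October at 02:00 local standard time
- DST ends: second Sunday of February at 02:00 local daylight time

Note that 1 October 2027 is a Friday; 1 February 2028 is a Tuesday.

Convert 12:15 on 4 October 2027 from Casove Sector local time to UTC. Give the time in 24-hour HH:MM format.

1 October 2027 is a Friday, so the first Sunday is October 3 and the second is October 10.
1 February 2028 is a Tuesday, so the first Sunday is February 6 and the second is February 13.
Daylight saving runs 10 October 2027 – 13 February 2028; 4 October 2027 is outside that window, so Casove Sector is on standard time at UTC+06:00.
12:15 local − 6h = 06:15 UTC.

06:15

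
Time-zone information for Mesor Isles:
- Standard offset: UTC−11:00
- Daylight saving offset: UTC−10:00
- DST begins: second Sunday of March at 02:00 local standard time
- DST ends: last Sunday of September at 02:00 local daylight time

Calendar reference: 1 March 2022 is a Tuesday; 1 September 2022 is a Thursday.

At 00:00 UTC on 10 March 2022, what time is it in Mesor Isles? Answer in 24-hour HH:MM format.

13:00

1 March 2022 is a Tuesday, so the first Sunday is March 6 and the second is March 13.
1 September 2022 is a Thursday, so Sundays fall on 4, 11, 18, 25; the last is September 25.
At the standard offset (UTC−11:00), 00:00 UTC − 11h = 13:00 Mesor Isles standard time (rolling into the previous day, 9 March 2022).
The standard-time date in Mesor Isles, 9 March 2022, is outside the daylight-saving period (13 March – 25 September), so Mesor Isles is on standard time, UTC−11:00.
00:00 UTC − 11h = 13:00 local (rolling into the previous day, 9 March 2022).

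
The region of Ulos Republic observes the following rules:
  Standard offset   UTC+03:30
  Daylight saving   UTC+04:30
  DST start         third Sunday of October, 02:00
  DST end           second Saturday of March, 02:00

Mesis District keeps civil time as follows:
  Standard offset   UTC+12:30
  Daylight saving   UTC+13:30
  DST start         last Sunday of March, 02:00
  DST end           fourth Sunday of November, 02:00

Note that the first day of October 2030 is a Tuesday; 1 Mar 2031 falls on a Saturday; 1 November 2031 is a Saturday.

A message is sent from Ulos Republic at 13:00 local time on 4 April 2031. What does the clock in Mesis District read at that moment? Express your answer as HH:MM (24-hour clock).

23:00

1 October 2030 is a Tuesday, so the first Sunday is October 6 and the third is October 20.
1 March 2031 is a Saturday, so the first Saturday is March 1 and the second is March 8.
4 April 2031 does not fall between 20 October 2030 and 8 March 2031, so daylight saving is not in effect and Ulos Republic is at UTC+03:30.
13:00 Ulos Republic − 3h30m = 09:30 UTC.
1 March 2031 is a Saturday, so Sundays fall on 2, 9, 16, 23, 30; the last is March 30.
1 November 2031 is a Saturday, so the first Sunday is November 2 and the fourth is November 23.
At the standard offset (UTC+12:30), 09:30 UTC + 12h30m = 22:00 Mesis District standard time.
Daylight saving runs 30 March – 23 November; the standard-time date in Mesis District, 4 April 2031, is inside that window, so Mesis District is at UTC+13:30.
09:30 UTC + 13h30m = 23:00 Mesis District.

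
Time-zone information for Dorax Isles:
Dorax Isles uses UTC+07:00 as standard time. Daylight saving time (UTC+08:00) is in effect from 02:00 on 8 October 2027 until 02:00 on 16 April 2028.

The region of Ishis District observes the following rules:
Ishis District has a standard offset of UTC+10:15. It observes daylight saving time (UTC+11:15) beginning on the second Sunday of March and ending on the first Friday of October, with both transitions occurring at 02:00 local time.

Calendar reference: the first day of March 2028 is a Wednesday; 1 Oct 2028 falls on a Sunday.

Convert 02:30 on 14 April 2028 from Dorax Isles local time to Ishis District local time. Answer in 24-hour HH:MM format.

05:45

Daylight saving runs 8 October 2027 – 16 April 2028; 14 April 2028 is inside that window, so Dorax Isles is at UTC+08:00.
02:30 Dorax Isles − 8h = 18:30 UTC (rolling into the previous day, 13 April 2028).
1 March 2028 is a Wednesday, so the first Sunday is March 5 and the second is March 12.
1 October 2028 is a Sunday, so the first Friday is October 6.
At the standard offset (UTC+10:15), 18:30 UTC + 10h15m = 04:45 Ishis District standard time (rolling into the next day, 14 April 2028).
The standard-time date in Ishis District, 14 April 2028, falls between 12 March and 6 October, so daylight saving is in effect and Ishis District is at UTC+11:15.
18:30 UTC + 11h15m = 05:45 Ishis District (rolling into the next day, 14 April 2028).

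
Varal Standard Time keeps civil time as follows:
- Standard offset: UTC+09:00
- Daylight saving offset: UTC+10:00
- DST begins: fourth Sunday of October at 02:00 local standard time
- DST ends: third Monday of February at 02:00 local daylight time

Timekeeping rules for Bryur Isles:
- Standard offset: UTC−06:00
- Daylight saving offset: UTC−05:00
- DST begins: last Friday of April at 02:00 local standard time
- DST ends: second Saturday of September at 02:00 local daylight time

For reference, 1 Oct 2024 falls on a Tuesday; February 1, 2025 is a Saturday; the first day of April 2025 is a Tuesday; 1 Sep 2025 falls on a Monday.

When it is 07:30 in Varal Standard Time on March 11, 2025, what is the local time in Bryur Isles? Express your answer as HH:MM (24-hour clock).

1 October 2024 is a Tuesday, so the first Sunday is October 6 and the fourth is October 27.
1 February 2025 is a Saturday, so the first Monday is February 3 and the third is February 17.
March 11, 2025 does not fall between 27 October 2024 and 17 February 2025, so daylight saving is not in effect and Varal Standard Time is at UTC+09:00.
07:30 Varal Standard Time − 9h = 22:30 UTC (rolling into the previous day, 10 March 2025).
1 April 2025 is a Tuesday, so Fridays fall on 4, 11, 18, 25; the last is April 25.
1 September 2025 is a Monday, so the first Saturday is September 6 and the second is September 13.
At the standard offset (UTC−06:00), 22:30 UTC − 6h = 16:30 Bryur Isles standard time.
Daylight saving runs 25 April – 13 September; the standard-time date in Bryur Isles, March 10, 2025, is outside that window, so Bryur Isles is on standard time at UTC−06:00.
22:30 UTC − 6h = 16:30 Bryur Isles.

16:30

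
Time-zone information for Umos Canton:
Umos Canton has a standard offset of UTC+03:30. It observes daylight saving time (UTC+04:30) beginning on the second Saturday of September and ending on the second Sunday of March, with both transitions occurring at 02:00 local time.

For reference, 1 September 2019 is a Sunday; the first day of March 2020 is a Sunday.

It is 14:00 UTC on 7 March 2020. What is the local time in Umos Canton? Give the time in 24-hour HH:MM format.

1 September 2019 is a Sunday, so the first Saturday is September 7 and the second is September 14.
1 March 2020 is a Sunday, so the first Sunday is March 1 and the second is March 8.
At the standard offset (UTC+03:30), 14:00 UTC + 3h30m = 17:30 Umos Canton standard time.
The standard-time date in Umos Canton, 7 March 2020, falls between 14 September 2019 and 8 March 2020, so daylight saving is in effect and Umos Canton is at UTC+04:30.
14:00 UTC + 4h30m = 18:30 local.

18:30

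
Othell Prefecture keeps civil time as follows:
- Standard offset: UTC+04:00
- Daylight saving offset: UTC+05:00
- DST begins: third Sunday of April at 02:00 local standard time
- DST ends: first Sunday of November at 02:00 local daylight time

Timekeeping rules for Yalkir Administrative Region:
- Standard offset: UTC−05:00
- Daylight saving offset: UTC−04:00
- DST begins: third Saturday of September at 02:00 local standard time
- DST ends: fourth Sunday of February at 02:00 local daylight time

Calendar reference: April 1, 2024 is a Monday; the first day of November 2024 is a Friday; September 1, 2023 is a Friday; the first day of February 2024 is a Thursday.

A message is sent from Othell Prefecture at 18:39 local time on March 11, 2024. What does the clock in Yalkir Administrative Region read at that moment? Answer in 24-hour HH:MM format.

09:39

1 April 2024 is a Monday, so the first Sunday is April 7 and the third is April 21.
1 November 2024 is a Friday, so the first Sunday is November 3.
March 11, 2024 does not fall between 21 April and 3 November, so daylight saving is not in effect and Othell Prefecture is at UTC+04:00.
18:39 Othell Prefecture − 4h = 14:39 UTC.
1 September 2023 is a Friday, so the first Saturday is September 2 and the third is September 16.
1 February 2024 is a Thursday, so the first Sunday is February 4 and the fourth is February 25.
At the standard offset (UTC−05:00), 14:39 UTC − 5h = 09:39 Yalkir Administrative Region standard time.
The standard-time date in Yalkir Administrative Region, March 11, 2024, is outside the daylight-saving period (16 September 2023 – 25 February 2024), so Yalkir Administrative Region is on standard time, UTC−05:00.
14:39 UTC − 5h = 09:39 Yalkir Administrative Region.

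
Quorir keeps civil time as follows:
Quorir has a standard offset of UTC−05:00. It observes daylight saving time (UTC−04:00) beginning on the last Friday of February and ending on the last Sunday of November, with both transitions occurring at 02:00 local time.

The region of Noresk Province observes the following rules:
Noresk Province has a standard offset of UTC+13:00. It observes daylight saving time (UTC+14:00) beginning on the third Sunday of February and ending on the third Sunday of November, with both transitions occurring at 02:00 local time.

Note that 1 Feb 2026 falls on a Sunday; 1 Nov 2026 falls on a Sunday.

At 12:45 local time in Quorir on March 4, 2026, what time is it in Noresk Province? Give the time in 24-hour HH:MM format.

06:45

1 February 2026 is a Sunday, so Fridays fall on 6, 13, 20, 27; the last is February 27.
1 November 2026 is a Sunday, so Sundays fall on 1, 8, 15, 22, 29; the last is November 29.
Daylight saving runs 27 February – 29 November; March 4, 2026 is inside that window, so Quorir is at UTC−04:00.
12:45 Quorir + 4h = 16:45 UTC.
1 February 2026 is a Sunday, so the first Sunday is February 1 and the third is February 15.
1 November 2026 is a Sunday, so the first Sunday is November 1 and the third is November 15.
At the standard offset (UTC+13:00), 16:45 UTC + 13h = 05:45 Noresk Province standard time (rolling into the next day, 5 March 2026).
The standard-time date in Noresk Province, March 5, 2026, lies within the daylight-saving period (15 February – 15 November), so Noresk Province is on daylight time, UTC+14:00.
16:45 UTC + 14h = 06:45 Noresk Province (rolling into the next day, 5 March 2026).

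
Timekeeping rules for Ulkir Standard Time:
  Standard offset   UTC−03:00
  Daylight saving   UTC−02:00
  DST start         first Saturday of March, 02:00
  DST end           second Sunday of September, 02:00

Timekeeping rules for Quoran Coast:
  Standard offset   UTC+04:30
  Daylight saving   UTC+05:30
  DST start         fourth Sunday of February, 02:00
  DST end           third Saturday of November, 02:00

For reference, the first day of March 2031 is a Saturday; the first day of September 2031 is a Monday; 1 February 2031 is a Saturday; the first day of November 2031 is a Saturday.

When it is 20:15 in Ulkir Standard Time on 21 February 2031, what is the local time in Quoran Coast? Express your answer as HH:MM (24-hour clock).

03:45

1 March 2031 is a Saturday, so the first Saturday is March 1.
1 September 2031 is a Monday, so the first Sunday is September 7 and the second is September 14.
21 February 2031 does not fall between 1 March and 14 September, so daylight saving is not in effect and Ulkir Standard Time is at UTC−03:00.
20:15 Ulkir Standard Time + 3h = 23:15 UTC.
1 February 2031 is a Saturday, so the first Sunday is February 2 and the fourth is February 23.
1 November 2031 is a Saturday, so the first Saturday is November 1 and the third is November 15.
At the standard offset (UTC+04:30), 23:15 UTC + 4h30m = 03:45 Quoran Coast standard time (rolling into the next day, 22 February 2031).
The standard-time date in Quoran Coast, 22 February 2031, does not fall between 23 February and 15 November, so daylight saving is not in effect and Quoran Coast is at UTC+04:30.
23:15 UTC + 4h30m = 03:45 Quoran Coast (rolling into the next day, 22 February 2031).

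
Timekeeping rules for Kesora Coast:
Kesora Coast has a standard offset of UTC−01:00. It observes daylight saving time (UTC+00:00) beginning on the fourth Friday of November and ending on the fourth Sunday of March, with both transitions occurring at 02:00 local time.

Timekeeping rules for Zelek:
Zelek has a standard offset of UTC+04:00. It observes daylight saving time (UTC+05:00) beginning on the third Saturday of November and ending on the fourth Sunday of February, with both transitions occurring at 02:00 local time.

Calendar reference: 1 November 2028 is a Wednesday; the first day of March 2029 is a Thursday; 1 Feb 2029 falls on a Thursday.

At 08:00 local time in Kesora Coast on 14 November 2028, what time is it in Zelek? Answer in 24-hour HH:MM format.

1 November 2028 is a Wednesday, so the first Friday is November 3 and the fourth is November 24.
1 March 2029 is a Thursday, so the first Sunday is March 4 and the fourth is March 25.
Daylight saving runs 24 November 2028 – 25 March 2029; 14 November 2028 is outside that window, so Kesora Coast is on standard time at UTC−01:00.
08:00 Kesora Coast + 1h = 09:00 UTC.
1 November 2028 is a Wednesday, so the first Saturday is November 4 and the third is November 18.
1 February 2029 is a Thursday, so the first Sunday is February 4 and the fourth is February 25.
At the standard offset (UTC+04:00), 09:00 UTC + 4h = 13:00 Zelek standard time.
Daylight saving runs 18 November 2028 – 25 February 2029; the standard-time date in Zelek, 14 November 2028, is outside that window, so Zelek is on standard time at UTC+04:00.
09:00 UTC + 4h = 13:00 Zelek.

13:00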